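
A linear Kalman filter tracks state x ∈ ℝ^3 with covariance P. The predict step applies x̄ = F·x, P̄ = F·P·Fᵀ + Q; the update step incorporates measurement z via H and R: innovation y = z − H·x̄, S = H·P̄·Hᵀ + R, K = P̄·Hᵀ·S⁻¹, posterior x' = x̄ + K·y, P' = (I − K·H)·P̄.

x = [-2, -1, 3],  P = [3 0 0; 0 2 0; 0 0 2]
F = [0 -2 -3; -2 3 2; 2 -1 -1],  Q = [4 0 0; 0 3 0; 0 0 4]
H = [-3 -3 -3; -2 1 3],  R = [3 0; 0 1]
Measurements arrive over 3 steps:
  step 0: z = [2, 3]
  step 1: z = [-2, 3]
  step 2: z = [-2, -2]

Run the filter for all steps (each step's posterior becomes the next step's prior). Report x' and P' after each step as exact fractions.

step 0: x' = [-11861/3427, 61871/10281, -11378/3427], P' = [21282/3427 -51650/3427 31126/3427; -51650/3427 385859/10281 -77180/3427; 31126/3427 -77180/3427 46628/3427]
step 1: x' = [-335883096/140184845, 781037492/140184845, -349095919/140184845], P' = [752123132/140184845 -1880445834/140184845 1123665498/140184845; -1880445834/140184845 4840882338/140184845 -2878981901/140184845; 1123665498/140184845 -2878981901/140184845 1724986207/140184845]
step 2: x' = [-5196886540469/1724403632387, 16470677314935/1724403632387, -10075711301679/1724403632387], P' = [9299751657555/1724403632387 -23244859036550/1724403632387 13888483211716/1724403632387; -23244859036550/1724403632387 59814666352606/1724403632387 -35569970148803/1724403632387; 13888483211716/1724403632387 -35569970148803/1724403632387 21309716424173/1724403632387]

step 0: x̄ = F·x = [-7, 7, -6]
step 0: P̄ = F·P·Fᵀ + Q = [30 -24 10; -24 41 -22; 10 -22 20]
step 0: y = z − H·x̄ = [-16, 0]
step 0: S = H·P̄·Hᵀ + R = [174 39; 39 186]
step 0: K = P̄·Hᵀ·S⁻¹ = [-758/3427 -836/3427; 631/10281 1139/10281; -574/3427 452/3427]
step 0: x' = x̄ + K·y = [-11861/3427, 61871/10281, -11378/3427]
step 0: P' = (I − K·H)·P̄ = [21282/3427 -51650/3427 31126/3427; -51650/3427 385859/10281 -77180/3427; 31126/3427 -77180/3427 46628/3427]
step 1: x̄ = F·x = [-21340/10281, 62837/3427, -98903/10281]
step 1: P̄ = F·P·Fᵀ + Q = [65036/10281 -67990/3427 93202/10281; -67990/3427 884130/3427 -404787/3427; 93202/10281 -404787/3427 605459/10281]
step 1: y = z − H·x̄ = [61414/3427, 96361/10281]
step 1: S = H·P̄·Hᵀ + R = [2028162/3427 221577/3427; 221577/3427 783236/10281]
step 1: K = P̄·Hᵀ·S⁻¹ = [4657204/140184845 -13695604/140184845; -81454603/140184845 -35171697/140184845; 30330196/140184845 48645724/140184845]
step 1: x' = x̄ + K·y = [-335883096/140184845, 781037492/140184845, -349095919/140184845]
step 1: P' = (I − K·H)·P̄ = [752123132/140184845 -1880445834/140184845 1123665498/140184845; -1880445834/140184845 4840882338/140184845 -2878981901/140184845; 1123665498/140184845 -2878981901/140184845 1724986207/140184845]
step 2: x̄ = F·x = [-514787227/140184845, 463337366/28036969, -220741553/28036969]
step 2: P̄ = F·P·Fᵀ + Q = [901361783/140184845 -549647381/28036969 248320828/28036969; -549647381/28036969 6585035229/28036969 -2977555227/28036969; 248320828/28036969 -2977555227/28036969 1480851599/28036969]
step 2: y = z − H·x̄ = [1814205824/140184845, -315507679/140184845]
step 2: S = H·P̄·Hᵀ + R = [76398357642/140184845 6678110793/140184845; 6678110793/140184845 10076171207/140184845]
step 2: K = P̄·Hᵀ·S⁻¹ = [56624167279/1724403632387 -178912716512/1724403632387; -999837167253/1724403632387 -405526020703/1724403632387; 371770512914/1724403632387 582212700284/1724403632387]
step 2: x' = x̄ + K·y = [-5196886540469/1724403632387, 16470677314935/1724403632387, -10075711301679/1724403632387]
step 2: P' = (I − K·H)·P̄ = [9299751657555/1724403632387 -23244859036550/1724403632387 13888483211716/1724403632387; -23244859036550/1724403632387 59814666352606/1724403632387 -35569970148803/1724403632387; 13888483211716/1724403632387 -35569970148803/1724403632387 21309716424173/1724403632387]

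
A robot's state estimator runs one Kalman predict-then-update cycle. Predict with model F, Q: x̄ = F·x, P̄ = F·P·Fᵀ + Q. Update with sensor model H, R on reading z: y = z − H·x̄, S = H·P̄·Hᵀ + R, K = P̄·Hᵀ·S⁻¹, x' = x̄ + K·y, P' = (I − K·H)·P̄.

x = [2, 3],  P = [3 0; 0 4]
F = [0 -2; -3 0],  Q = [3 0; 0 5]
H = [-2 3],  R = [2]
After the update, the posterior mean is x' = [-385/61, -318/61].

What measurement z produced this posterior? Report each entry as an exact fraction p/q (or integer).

x̄ = F·x = [-6, -6]
P̄ = F·P·Fᵀ + Q = [19 0; 0 32]
S = H·P̄·Hᵀ + R = [366]
K = P̄·Hᵀ·S⁻¹ = [-19/183; 16/61]
x' − x̄ = [-19/61, 48/61] = K·y
y = (KᵀK)⁻¹·Kᵀ·(x' − x̄) = [3]
z = y + H·x̄ = [3] + [-6] = [-3]

z = [-3]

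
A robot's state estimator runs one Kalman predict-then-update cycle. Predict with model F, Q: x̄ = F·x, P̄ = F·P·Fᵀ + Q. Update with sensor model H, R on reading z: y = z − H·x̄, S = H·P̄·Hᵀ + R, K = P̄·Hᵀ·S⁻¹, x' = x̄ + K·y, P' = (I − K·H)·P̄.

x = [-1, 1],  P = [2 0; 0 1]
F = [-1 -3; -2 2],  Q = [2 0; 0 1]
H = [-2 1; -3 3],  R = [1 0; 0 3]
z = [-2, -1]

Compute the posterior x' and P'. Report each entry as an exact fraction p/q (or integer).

x' = [1062/659, 861/659]
P' = [673/659 823/659; 823/659 1168/659]

x̄ = F·x = [-2, 4]
P̄ = F·P·Fᵀ + Q = [13 -2; -2 13]
y = z − H·x̄ = [-10, -19]
S = H·P̄·Hᵀ + R = [74 135; 135 273]
K = P̄·Hᵀ·S⁻¹ = [-523/659 150/659; -478/659 345/659]
x' = x̄ + K·y = [1062/659, 861/659]
P' = (I − K·H)·P̄ = [673/659 823/659; 823/659 1168/659]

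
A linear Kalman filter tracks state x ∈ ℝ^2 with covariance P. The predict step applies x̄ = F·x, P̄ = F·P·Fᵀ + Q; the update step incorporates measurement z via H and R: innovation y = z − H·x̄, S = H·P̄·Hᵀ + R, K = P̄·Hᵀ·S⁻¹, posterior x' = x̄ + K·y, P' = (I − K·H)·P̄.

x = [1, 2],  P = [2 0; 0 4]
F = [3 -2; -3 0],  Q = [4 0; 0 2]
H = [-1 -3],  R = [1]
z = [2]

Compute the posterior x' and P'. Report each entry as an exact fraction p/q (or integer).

x̄ = F·x = [-1, -3]
P̄ = F·P·Fᵀ + Q = [38 -18; -18 20]
y = z − H·x̄ = [-8]
S = H·P̄·Hᵀ + R = [111]
K = P̄·Hᵀ·S⁻¹ = [16/111; -14/37]
x' = x̄ + K·y = [-239/111, 1/37]
P' = (I − K·H)·P̄ = [3962/111 -442/37; -442/37 152/37]

x' = [-239/111, 1/37]
P' = [3962/111 -442/37; -442/37 152/37]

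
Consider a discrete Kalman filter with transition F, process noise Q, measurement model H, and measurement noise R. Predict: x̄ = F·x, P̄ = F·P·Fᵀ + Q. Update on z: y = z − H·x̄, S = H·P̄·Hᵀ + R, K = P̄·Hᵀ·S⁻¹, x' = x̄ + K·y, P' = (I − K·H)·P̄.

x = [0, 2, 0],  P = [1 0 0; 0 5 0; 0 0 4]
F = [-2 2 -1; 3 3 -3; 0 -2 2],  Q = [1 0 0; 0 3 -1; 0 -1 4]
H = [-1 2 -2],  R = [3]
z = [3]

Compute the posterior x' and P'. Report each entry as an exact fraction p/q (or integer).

x' = [155/68, 277/187, -443/374]
P' = [1081/68 27/17 -223/34; 27/17 491/187 245/187; -223/34 245/187 919/187]

x̄ = F·x = [4, 6, -4]
P̄ = F·P·Fᵀ + Q = [29 36 -28; 36 93 -55; -28 -55 40]
y = z − H·x̄ = [-13]
S = H·P̄·Hᵀ + R = [748]
K = P̄·Hᵀ·S⁻¹ = [9/68; 65/187; -81/374]
x' = x̄ + K·y = [155/68, 277/187, -443/374]
P' = (I − K·H)·P̄ = [1081/68 27/17 -223/34; 27/17 491/187 245/187; -223/34 245/187 919/187]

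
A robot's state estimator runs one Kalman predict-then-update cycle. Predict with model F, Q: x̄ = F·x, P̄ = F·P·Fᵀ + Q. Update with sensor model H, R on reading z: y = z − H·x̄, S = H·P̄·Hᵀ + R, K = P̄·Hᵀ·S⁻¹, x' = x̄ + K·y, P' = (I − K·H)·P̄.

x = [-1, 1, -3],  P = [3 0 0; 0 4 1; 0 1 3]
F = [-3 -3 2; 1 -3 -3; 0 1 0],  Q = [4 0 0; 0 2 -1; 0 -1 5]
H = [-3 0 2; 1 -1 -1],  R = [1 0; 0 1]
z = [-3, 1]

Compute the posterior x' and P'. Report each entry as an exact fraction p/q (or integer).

x̄ = F·x = [-6, 5, 1]
P̄ = F·P·Fᵀ + Q = [67 12 -10; 12 86 -16; -10 -16 9]
y = z − H·x̄ = [-23, 13]
S = H·P̄·Hᵀ + R = [760 -201; -201 127]
K = P̄·Hᵀ·S⁻¹ = [-15002/56119 4979/56119; -20294/56119 -57748/56119; 5493/56119 7368/56119]
x' = x̄ + K·y = [10437/8017, -481/8017, 3652/8017]
P' = (I − K·H)·P̄ = [120896/56119 -57926/56119 173843/56119; -57926/56119 96858/56119 -97036/56119; 173843/56119 -97036/56119 263511/56119]

x' = [10437/8017, -481/8017, 3652/8017]
P' = [120896/56119 -57926/56119 173843/56119; -57926/56119 96858/56119 -97036/56119; 173843/56119 -97036/56119 263511/56119]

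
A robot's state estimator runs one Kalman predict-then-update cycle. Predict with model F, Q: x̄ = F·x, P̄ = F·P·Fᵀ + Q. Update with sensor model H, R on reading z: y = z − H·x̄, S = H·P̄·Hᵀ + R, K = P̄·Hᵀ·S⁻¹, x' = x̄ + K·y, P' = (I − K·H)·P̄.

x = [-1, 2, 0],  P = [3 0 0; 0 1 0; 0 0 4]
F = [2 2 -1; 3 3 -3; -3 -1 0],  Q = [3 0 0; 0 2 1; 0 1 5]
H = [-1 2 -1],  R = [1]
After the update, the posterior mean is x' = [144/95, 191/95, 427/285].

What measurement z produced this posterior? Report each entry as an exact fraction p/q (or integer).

z = [1]

x̄ = F·x = [2, 3, 1]
P̄ = F·P·Fᵀ + Q = [23 36 -20; 36 74 -29; -20 -29 33]
S = H·P̄·Hᵀ + R = [285]
K = P̄·Hᵀ·S⁻¹ = [23/95; 47/95; -71/285]
x' − x̄ = [-46/95, -94/95, 142/285] = K·y
y = (KᵀK)⁻¹·Kᵀ·(x' − x̄) = [-2]
z = y + H·x̄ = [-2] + [3] = [1]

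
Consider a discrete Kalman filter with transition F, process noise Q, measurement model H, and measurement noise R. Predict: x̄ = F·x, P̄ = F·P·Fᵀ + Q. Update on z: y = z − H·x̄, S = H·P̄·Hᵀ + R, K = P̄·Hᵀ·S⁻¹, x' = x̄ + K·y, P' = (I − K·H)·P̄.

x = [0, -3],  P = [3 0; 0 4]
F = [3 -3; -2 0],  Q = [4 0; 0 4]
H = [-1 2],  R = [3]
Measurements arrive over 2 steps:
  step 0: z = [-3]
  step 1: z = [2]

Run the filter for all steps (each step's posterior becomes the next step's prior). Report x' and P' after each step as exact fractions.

step 0: x̄ = F·x = [9, 0]
step 0: P̄ = F·P·Fᵀ + Q = [67 -18; -18 16]
step 0: y = z − H·x̄ = [6]
step 0: S = H·P̄·Hᵀ + R = [206]
step 0: K = P̄·Hᵀ·S⁻¹ = [-1/2; 25/103]
step 0: x' = x̄ + K·y = [6, 150/103]
step 0: P' = (I − K·H)·P̄ = [31/2 7; 7 398/103]
step 1: x̄ = F·x = [1404/103, -12]
step 1: P̄ = F·P·Fᵀ + Q = [10769/206 -51; -51 66]
step 1: y = z − H·x̄ = [4082/103]
step 1: S = H·P̄·Hᵀ + R = [107795/206]
step 1: K = P̄·Hᵀ·S⁻¹ = [-31781/107795; 37698/107795]
step 1: x' = x̄ + K·y = [209846/107795, 200472/107795]
step 1: P' = (I − K·H)·P̄ = [732099/107795 318378/107795; 318378/107795 215736/107795]

step 0: x' = [6, 150/103], P' = [31/2 7; 7 398/103]
step 1: x' = [209846/107795, 200472/107795], P' = [732099/107795 318378/107795; 318378/107795 215736/107795]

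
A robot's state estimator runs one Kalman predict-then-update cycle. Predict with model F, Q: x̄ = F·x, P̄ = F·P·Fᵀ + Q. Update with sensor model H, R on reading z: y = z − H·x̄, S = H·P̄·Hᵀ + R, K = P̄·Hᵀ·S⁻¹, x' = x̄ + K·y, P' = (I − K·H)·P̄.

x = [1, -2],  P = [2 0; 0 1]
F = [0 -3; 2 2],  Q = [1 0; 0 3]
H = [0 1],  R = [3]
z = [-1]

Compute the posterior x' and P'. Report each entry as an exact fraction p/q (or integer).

x̄ = F·x = [6, -2]
P̄ = F·P·Fᵀ + Q = [10 -6; -6 15]
y = z − H·x̄ = [1]
S = H·P̄·Hᵀ + R = [18]
K = P̄·Hᵀ·S⁻¹ = [-1/3; 5/6]
x' = x̄ + K·y = [17/3, -7/6]
P' = (I − K·H)·P̄ = [8 -1; -1 5/2]

x' = [17/3, -7/6]
P' = [8 -1; -1 5/2]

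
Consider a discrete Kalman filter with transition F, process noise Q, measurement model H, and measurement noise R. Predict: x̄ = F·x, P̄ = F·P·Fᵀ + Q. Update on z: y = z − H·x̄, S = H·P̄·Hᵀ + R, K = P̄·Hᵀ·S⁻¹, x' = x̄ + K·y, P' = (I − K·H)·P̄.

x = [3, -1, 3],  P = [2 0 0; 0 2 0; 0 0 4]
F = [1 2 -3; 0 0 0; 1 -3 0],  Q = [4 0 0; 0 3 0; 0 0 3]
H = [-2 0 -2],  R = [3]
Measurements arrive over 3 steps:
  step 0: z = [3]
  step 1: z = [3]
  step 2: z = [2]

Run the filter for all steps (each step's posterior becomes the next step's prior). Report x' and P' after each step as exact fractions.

step 0: x' = [-328/43, 0, 1316/215], P' = [870/43 0 -846/43; 0 3 0; -846/43 0 4269/215]
step 1: x' = [-431122/435569, 0, -242948/435569], P' = [11372613/435569 0 -11118330/435569; 0 3 0; -11118330/435569 0 11190240/435569]
step 2: x' = [22782074/162459965, 0, -185112538/162459965], P' = [29754340731/1137219755 0 -29086387077/1137219755; 0 3 0; -29086387077/1137219755 0 29270368209/1137219755]

step 0: x̄ = F·x = [-8, 0, 6]
step 0: P̄ = F·P·Fᵀ + Q = [50 0 -10; 0 3 0; -10 0 23]
step 0: y = z − H·x̄ = [-1]
step 0: S = H·P̄·Hᵀ + R = [215]
step 0: K = P̄·Hᵀ·S⁻¹ = [-16/43; 0; -26/215]
step 0: x' = x̄ + K·y = [-328/43, 0, 1316/215]
step 0: P' = (I − K·H)·P̄ = [870/43 0 -846/43; 0 3 0; -846/43 0 4269/215]
step 1: x̄ = F·x = [-5588/215, 0, -328/43]
step 1: P̄ = F·P·Fᵀ + Q = [71591/215 0 2634/43; 0 3 0; 2634/43 0 2160/43]
step 1: y = z − H·x̄ = [-13811/215]
step 1: S = H·P̄·Hᵀ + R = [435569/215]
step 1: K = P̄·Hᵀ·S⁻¹ = [-169522/435569; 0; -47940/435569]
step 1: x' = x̄ + K·y = [-431122/435569, 0, -242948/435569]
step 1: P' = (I − K·H)·P̄ = [11372613/435569 0 -11118330/435569; 0 3 0; -11118330/435569 0 11190240/435569]
step 2: x̄ = F·x = [297722/435569, 0, -431122/435569]
step 2: P̄ = F·P·Fᵀ + Q = [185763857/435569 0 36887361/435569; 0 3 0; 36887361/435569 0 24439683/435569]
step 2: y = z − H·x̄ = [604338/435569]
step 2: S = H·P̄·Hᵀ + R = [1137219755/435569]
step 2: K = P̄·Hᵀ·S⁻¹ = [-445302436/1137219755; 0; -122654088/1137219755]
step 2: x' = x̄ + K·y = [22782074/162459965, 0, -185112538/162459965]
step 2: P' = (I − K·H)·P̄ = [29754340731/1137219755 0 -29086387077/1137219755; 0 3 0; -29086387077/1137219755 0 29270368209/1137219755]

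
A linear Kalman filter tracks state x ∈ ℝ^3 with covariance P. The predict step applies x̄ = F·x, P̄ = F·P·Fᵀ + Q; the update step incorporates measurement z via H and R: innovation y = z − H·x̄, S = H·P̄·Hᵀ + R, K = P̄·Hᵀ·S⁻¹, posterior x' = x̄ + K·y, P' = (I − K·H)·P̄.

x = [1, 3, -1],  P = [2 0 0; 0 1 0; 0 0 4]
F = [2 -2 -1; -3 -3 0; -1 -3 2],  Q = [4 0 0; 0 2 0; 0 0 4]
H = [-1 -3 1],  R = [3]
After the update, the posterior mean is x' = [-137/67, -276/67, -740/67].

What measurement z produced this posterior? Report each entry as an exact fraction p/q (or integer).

z = [3]

x̄ = F·x = [-3, -12, -12]
P̄ = F·P·Fᵀ + Q = [20 -6 -6; -6 29 15; -6 15 31]
S = H·P̄·Hᵀ + R = [201]
K = P̄·Hᵀ·S⁻¹ = [-8/201; -22/67; -8/201]
x' − x̄ = [64/67, 528/67, 64/67] = K·y
y = (KᵀK)⁻¹·Kᵀ·(x' − x̄) = [-24]
z = y + H·x̄ = [-24] + [27] = [3]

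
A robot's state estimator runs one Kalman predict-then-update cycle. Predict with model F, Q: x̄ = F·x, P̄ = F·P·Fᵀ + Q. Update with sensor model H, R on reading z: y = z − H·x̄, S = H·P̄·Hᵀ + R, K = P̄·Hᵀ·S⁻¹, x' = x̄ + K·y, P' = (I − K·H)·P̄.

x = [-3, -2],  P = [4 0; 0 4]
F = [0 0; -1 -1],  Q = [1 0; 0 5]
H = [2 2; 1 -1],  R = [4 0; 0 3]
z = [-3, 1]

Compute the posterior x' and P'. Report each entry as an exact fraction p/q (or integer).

x̄ = F·x = [0, 5]
P̄ = F·P·Fᵀ + Q = [1 0; 0 13]
y = z − H·x̄ = [-13, 6]
S = H·P̄·Hᵀ + R = [60 -24; -24 17]
K = P̄·Hᵀ·S⁻¹ = [29/222 9/37; 65/222 -13/37]
x' = x̄ + K·y = [-53/222, -203/222]
P' = (I − K·H)·P̄ = [55/111 -26/111; -26/111 91/111]

x' = [-53/222, -203/222]
P' = [55/111 -26/111; -26/111 91/111]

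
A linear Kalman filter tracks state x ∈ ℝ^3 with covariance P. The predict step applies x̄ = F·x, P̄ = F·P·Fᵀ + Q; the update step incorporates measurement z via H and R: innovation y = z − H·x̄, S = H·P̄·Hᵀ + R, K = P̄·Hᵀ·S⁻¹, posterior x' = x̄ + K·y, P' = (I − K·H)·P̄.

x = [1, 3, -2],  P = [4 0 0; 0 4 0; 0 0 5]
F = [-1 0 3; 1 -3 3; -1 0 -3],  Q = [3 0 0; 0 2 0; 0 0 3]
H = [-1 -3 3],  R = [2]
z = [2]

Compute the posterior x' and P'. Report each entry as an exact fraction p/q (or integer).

x̄ = F·x = [-7, -14, 5]
P̄ = F·P·Fᵀ + Q = [52 41 -41; 41 87 -49; -41 -49 52]
y = z − H·x̄ = [-62]
S = H·P̄·Hᵀ + R = [2679]
K = P̄·Hᵀ·S⁻¹ = [-298/2679; -449/2679; 344/2679]
x' = x̄ + K·y = [-277/2679, -9668/2679, -7933/2679]
P' = (I − K·H)·P̄ = [50504/2679 -23963/2679 -7327/2679; -23963/2679 31472/2679 23185/2679; -7327/2679 23185/2679 20972/2679]

x' = [-277/2679, -9668/2679, -7933/2679]
P' = [50504/2679 -23963/2679 -7327/2679; -23963/2679 31472/2679 23185/2679; -7327/2679 23185/2679 20972/2679]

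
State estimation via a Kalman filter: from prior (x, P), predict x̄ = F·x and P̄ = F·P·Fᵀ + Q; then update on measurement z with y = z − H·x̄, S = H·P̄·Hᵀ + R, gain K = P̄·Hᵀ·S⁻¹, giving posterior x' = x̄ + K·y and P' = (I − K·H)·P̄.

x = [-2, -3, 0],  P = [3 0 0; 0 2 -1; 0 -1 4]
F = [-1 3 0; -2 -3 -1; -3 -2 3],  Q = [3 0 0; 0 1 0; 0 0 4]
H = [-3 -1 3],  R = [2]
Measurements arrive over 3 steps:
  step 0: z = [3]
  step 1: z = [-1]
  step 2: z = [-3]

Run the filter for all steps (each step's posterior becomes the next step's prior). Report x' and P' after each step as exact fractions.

step 0: x' = [-3235/1042, 10553/1042, 676/521], P' = [15207/1042 -2151/1042 7212/521; -2151/1042 24889/1042 3097/521; 7212/521 3097/521 8335/521]
step 1: x' = [7281385/1358062, -7063485/679031, 2086663/1358062], P' = [23270751/1358062 -83554971/1358062 -2424282/679031; -83554971/1358062 197745825/679031 48418981/1358062; -2424282/679031 48418981/1358062 11372799/1358062]
step 2: x' = [8649542041/3274674506, -22275685724/1637337253, -9466404119/3274674506], P' = [29299180845/3274674506 -68649287845/3274674506 2856492896/1637337253; -68649287845/3274674506 1800102648235/19648047036 191640767597/19648047036; 2856492896/1637337253 191640767597/19648047036 99472933069/19648047036]

step 0: x̄ = F·x = [-7, 13, 12]
step 0: P̄ = F·P·Fᵀ + Q = [24 -9 -12; -9 29 25; -12 25 87]
step 0: y = z − H·x̄ = [-41]
step 0: S = H·P̄·Hᵀ + R = [1042]
step 0: K = P̄·Hᵀ·S⁻¹ = [-99/1042; 73/1042; 136/521]
step 0: x' = x̄ + K·y = [-3235/1042, 10553/1042, 676/521]
step 0: P' = (I − K·H)·P̄ = [15207/1042 -2151/1042 7212/521; -2151/1042 24889/1042 3097/521; 7212/521 3097/521 8335/521]
step 1: x̄ = F·x = [17447/521, -26541/1042, -7345/1042]
step 1: P̄ = F·P·Fᵀ + Q = [127620/521 -95646/521 -38091/521; -95646/521 371589/1042 75973/1042; -38091/521 75973/1042 30845/1042]
step 1: y = z − H·x̄ = [49567/521]
step 1: S = H·P̄·Hᵀ + R = [1358062/521]
step 1: K = P̄·Hᵀ·S⁻¹ = [-401487/1358062; 215103/1358062; 61277/679031]
step 1: x' = x̄ + K·y = [7281385/1358062, -7063485/679031, 2086663/1358062]
step 1: P' = (I − K·H)·P̄ = [23270751/1358062 -83554971/1358062 -2424282/679031; -83554971/1358062 197745825/679031 48418981/1358062; -2424282/679031 48418981/1358062 11372799/1358062]
step 2: x̄ = F·x = [-49662295/1358062, 25731477/1358062, 6334887/679031]
step 2: P̄ = F·P·Fᵀ + Q = [4088099613/1358062 -1706161971/679031 -1267936329/1358062; -1706161971/679031 2933698693/1358062 1067854211/1358062; -1267936329/1358062 1067854211/1358062 201388763/679031]
step 2: y = z − H·x̄ = [-82669458/679031]
step 2: S = H·P̄·Hᵀ + R = [19648047036/679031]
step 2: K = P̄·Hᵀ·S⁻¹ = [-1054648657/3274674506; 5253417883/19648047036; 1972143677/19648047036]
step 2: x' = x̄ + K·y = [8649542041/3274674506, -22275685724/1637337253, -9466404119/3274674506]
step 2: P' = (I − K·H)·P̄ = [29299180845/3274674506 -68649287845/3274674506 2856492896/1637337253; -68649287845/3274674506 1800102648235/19648047036 191640767597/19648047036; 2856492896/1637337253 191640767597/19648047036 99472933069/19648047036]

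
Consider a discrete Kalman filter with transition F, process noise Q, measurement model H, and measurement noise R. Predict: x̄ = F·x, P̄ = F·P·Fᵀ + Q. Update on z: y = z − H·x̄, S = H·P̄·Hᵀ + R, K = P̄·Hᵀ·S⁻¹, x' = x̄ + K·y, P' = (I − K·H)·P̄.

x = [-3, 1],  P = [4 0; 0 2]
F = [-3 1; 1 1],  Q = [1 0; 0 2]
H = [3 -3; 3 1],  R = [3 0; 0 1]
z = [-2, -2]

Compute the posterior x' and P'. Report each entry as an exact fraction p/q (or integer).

x̄ = F·x = [10, -2]
P̄ = F·P·Fᵀ + Q = [39 -10; -10 8]
y = z − H·x̄ = [-38, -30]
S = H·P̄·Hᵀ + R = [606 387; 387 300]
K = P̄·Hᵀ·S⁻¹ = [299/3559 2651/10677; -854/3559 2522/10677]
x' = x̄ + K·y = [-2282/3559, 114/3559]
P' = (I − K·H)·P̄ = [887/10677 -10/10677; -10/10677 2552/10677]

x' = [-2282/3559, 114/3559]
P' = [887/10677 -10/10677; -10/10677 2552/10677]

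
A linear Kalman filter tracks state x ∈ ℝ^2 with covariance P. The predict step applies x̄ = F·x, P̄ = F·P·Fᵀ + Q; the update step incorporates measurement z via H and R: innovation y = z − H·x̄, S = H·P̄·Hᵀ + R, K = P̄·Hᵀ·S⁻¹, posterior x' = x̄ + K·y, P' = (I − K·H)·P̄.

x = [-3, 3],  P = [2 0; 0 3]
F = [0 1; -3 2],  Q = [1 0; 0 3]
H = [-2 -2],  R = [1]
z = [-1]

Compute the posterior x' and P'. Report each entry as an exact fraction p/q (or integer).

x' = [-109/197, 225/197]
P' = [388/197 -378/197; -378/197 417/197]

x̄ = F·x = [3, 15]
P̄ = F·P·Fᵀ + Q = [4 6; 6 33]
y = z − H·x̄ = [35]
S = H·P̄·Hᵀ + R = [197]
K = P̄·Hᵀ·S⁻¹ = [-20/197; -78/197]
x' = x̄ + K·y = [-109/197, 225/197]
P' = (I − K·H)·P̄ = [388/197 -378/197; -378/197 417/197]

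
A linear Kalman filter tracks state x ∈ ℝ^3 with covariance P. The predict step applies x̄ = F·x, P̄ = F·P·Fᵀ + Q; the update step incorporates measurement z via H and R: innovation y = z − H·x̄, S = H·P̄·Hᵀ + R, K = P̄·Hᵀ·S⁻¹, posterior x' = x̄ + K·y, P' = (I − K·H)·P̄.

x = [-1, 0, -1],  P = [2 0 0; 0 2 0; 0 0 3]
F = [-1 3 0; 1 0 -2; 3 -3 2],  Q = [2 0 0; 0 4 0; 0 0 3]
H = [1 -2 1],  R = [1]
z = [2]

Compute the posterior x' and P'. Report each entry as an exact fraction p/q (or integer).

x̄ = F·x = [1, 1, -5]
P̄ = F·P·Fᵀ + Q = [22 -2 -24; -2 18 -6; -24 -6 51]
y = z − H·x̄ = [8]
S = H·P̄·Hᵀ + R = [130]
K = P̄·Hᵀ·S⁻¹ = [1/65; -22/65; 3/10]
x' = x̄ + K·y = [73/65, -111/65, -13/5]
P' = (I − K·H)·P̄ = [1428/65 -86/65 -123/5; -86/65 202/65 36/5; -123/5 36/5 393/10]

x' = [73/65, -111/65, -13/5]
P' = [1428/65 -86/65 -123/5; -86/65 202/65 36/5; -123/5 36/5 393/10]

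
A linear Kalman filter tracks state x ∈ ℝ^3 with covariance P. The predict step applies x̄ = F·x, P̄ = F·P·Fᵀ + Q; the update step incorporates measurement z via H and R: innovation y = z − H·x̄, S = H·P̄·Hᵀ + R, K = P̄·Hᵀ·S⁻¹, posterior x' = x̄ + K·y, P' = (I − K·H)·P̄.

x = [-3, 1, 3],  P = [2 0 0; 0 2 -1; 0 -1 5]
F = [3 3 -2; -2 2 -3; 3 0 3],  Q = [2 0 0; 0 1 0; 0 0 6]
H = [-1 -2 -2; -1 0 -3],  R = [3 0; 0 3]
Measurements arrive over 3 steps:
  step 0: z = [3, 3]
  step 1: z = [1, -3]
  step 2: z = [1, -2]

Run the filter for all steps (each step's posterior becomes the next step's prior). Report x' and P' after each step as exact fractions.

step 0: x' = [-839298/122503, 71538/122503, 156159/122503], P' = [1321113/122503 -115656/122503 -448686/122503; -115656/122503 132798/122503 -537/122503; -448686/122503 -537/122503 192939/122503]
step 1: x' = [3169316565/8634044873, -10610654545/8634044873, 6349424295/8634044873], P' = [100233281391/8634044873 -12206989434/8634044873 -32445487764/8634044873; -12206989434/8634044873 10110369138/8634044873 1176690687/8634044873; -32445487764/8634044873 1176690687/8634044873 13326066750/8634044873]
step 2: x' = [-998750483348998/650607794861257, -769966706027091/650607794861257, 813769190609361/650607794861257], P' = [7498692944156514/650607794861257 -924984975979860/650607794861257 -2423366613016227/650607794861257; -924984975979860/650607794861257 766031365746498/650607794861257 89139957627747/650607794861257; -2423366613016227/650607794861257 89139957627747/650607794861257 996157961032281/650607794861257]

step 0: x̄ = F·x = [-12, -1, 0]
step 0: P̄ = F·P·Fᵀ + Q = [70 43 -21; 43 74 -63; -21 -63 69]
step 0: y = z − H·x̄ = [-11, -9]
step 0: S = H·P̄·Hᵀ + R = [229 87; 87 568]
step 0: K = P̄·Hᵀ·S⁻¹ = [-64143/122503 8315/122503; -49622/122503 39089/122503; 21294/122503 -43377/122503]
step 0: x' = x̄ + K·y = [-839298/122503, 71538/122503, 156159/122503]
step 0: P' = (I − K·H)·P̄ = [1321113/122503 -115656/122503 -448686/122503; -115656/122503 132798/122503 -537/122503; -448686/122503 -537/122503 192939/122503]
step 1: x̄ = F·x = [-2615598/122503, 1353195/122503, -2049417/122503]
step 1: P̄ = F·P·Fᵀ + Q = [17410829/122503 -3721845/122503 8340588/122503; -3721845/122503 3222058/122503 -3629997/122503; 8340588/122503 -3629997/122503 6285138/122503]
step 1: y = z − H·x̄ = [-3885539/122503, -9131358/122503]
step 1: S = H·P̄·Hᵀ + R = [45242118/122503 67600925/122503; 67600925/122503 124388108/122503]
step 1: K = P̄·Hᵀ·S⁻¹ = [-3642775665/8634044873 -965606033/8634044873; -3455710072/8634044873 2892305791/8634044873; 1146657630/8634044873 -2510904162/8634044873]
step 1: x' = x̄ + K·y = [3169316565/8634044873, -10610654545/8634044873, 6349424295/8634044873]
step 1: P' = (I − K·H)·P̄ = [100233281391/8634044873 -12206989434/8634044873 -32445487764/8634044873; -12206989434/8634044873 10110369138/8634044873 1176690687/8634044873; -32445487764/8634044873 1176690687/8634044873 13326066750/8634044873]
step 2: x̄ = F·x = [-35022862530/8634044873, -46608215105/8634044873, 28556222580/8634044873]
step 2: P̄ = F·P·Fᵀ + Q = [1219164966619/8634044873 -313850613129/8634044873 625533980004/8634044873; -313850613129/8634044873 264133021799/8634044873 -300833765118/8634044873; 625533980004/8634044873 -300833765118/8634044873 489819622755/8634044873]
step 2: y = z − H·x̄ = [-62492802707/8634044873, 33377715464/8634044873]
step 2: S = H·P̄·Hᵀ + R = [3100941026010/8634044873 4853048786203/8634044873; 4853048786203/8634044873 9406647586057/8634044873]
step 2: K = P̄·Hᵀ·S⁻¹ = [-267329922054780/650607794861257 -76197701702611/650607794861257; -261785890256210/650607794861257 219188367698873/650607794861257; 84256925232057/650607794861257 -188369090026872/650607794861257]
step 2: x' = x̄ + K·y = [-998750483348998/650607794861257, -769966706027091/650607794861257, 813769190609361/650607794861257]
step 2: P' = (I − K·H)·P̄ = [7498692944156514/650607794861257 -924984975979860/650607794861257 -2423366613016227/650607794861257; -924984975979860/650607794861257 766031365746498/650607794861257 89139957627747/650607794861257; -2423366613016227/650607794861257 89139957627747/650607794861257 996157961032281/650607794861257]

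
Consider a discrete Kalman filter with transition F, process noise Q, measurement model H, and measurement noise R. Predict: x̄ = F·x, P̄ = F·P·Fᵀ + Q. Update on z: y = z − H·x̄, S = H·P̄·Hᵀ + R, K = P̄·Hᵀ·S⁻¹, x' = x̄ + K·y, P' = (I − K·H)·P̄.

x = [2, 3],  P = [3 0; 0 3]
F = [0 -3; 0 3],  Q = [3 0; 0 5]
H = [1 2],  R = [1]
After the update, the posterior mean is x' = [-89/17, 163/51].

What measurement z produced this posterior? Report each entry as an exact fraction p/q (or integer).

x̄ = F·x = [-9, 9]
P̄ = F·P·Fᵀ + Q = [30 -27; -27 32]
S = H·P̄·Hᵀ + R = [51]
K = P̄·Hᵀ·S⁻¹ = [-8/17; 37/51]
x' − x̄ = [64/17, -296/51] = K·y
y = (KᵀK)⁻¹·Kᵀ·(x' − x̄) = [-8]
z = y + H·x̄ = [-8] + [9] = [1]

z = [1]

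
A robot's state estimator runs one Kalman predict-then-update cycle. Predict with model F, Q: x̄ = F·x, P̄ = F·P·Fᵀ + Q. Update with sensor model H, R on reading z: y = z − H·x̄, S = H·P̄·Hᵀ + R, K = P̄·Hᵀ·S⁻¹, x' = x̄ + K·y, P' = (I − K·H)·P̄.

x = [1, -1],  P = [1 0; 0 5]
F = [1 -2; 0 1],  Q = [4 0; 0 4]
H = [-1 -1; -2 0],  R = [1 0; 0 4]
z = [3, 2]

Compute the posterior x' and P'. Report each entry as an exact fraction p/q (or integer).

x̄ = F·x = [3, -1]
P̄ = F·P·Fᵀ + Q = [25 -10; -10 9]
y = z − H·x̄ = [5, 8]
S = H·P̄·Hᵀ + R = [15 30; 30 104]
K = P̄·Hᵀ·S⁻¹ = [-1/11 -5/11; -124/165 9/22]
x' = x̄ + K·y = [-12/11, -49/33]
P' = (I − K·H)·P̄ = [10/11 -9/11; -9/11 259/165]

x' = [-12/11, -49/33]
P' = [10/11 -9/11; -9/11 259/165]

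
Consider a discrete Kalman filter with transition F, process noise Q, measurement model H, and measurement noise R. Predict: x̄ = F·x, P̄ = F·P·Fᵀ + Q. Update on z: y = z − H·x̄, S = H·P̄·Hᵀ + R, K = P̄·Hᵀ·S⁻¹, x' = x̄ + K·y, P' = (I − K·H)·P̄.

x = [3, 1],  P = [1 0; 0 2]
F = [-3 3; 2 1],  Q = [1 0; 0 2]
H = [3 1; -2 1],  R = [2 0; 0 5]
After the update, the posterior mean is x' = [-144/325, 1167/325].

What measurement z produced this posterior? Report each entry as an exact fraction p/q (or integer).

z = [2, 3]

x̄ = F·x = [-6, 7]
P̄ = F·P·Fᵀ + Q = [28 0; 0 8]
S = H·P̄·Hᵀ + R = [262 -160; -160 125]
K = P̄·Hᵀ·S⁻¹ = [14/65 -56/325; 228/715 1688/3575]
x' − x̄ = [1806/325, -1108/325] = K·y
y = (KᵀK)⁻¹·Kᵀ·(x' − x̄) = [13, -16]
z = y + H·x̄ = [13, -16] + [-11, 19] = [2, 3]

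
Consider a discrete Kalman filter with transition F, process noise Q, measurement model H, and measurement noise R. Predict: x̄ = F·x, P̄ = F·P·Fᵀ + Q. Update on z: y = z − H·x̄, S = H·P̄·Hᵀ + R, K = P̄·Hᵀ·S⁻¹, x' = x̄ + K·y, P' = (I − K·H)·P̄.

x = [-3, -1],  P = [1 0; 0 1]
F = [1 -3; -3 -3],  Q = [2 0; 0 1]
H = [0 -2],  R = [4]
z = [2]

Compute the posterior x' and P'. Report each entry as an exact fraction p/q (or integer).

x̄ = F·x = [0, 12]
P̄ = F·P·Fᵀ + Q = [12 6; 6 19]
y = z − H·x̄ = [26]
S = H·P̄·Hᵀ + R = [80]
K = P̄·Hᵀ·S⁻¹ = [-3/20; -19/40]
x' = x̄ + K·y = [-39/10, -7/20]
P' = (I − K·H)·P̄ = [51/5 3/10; 3/10 19/20]

x' = [-39/10, -7/20]
P' = [51/5 3/10; 3/10 19/20]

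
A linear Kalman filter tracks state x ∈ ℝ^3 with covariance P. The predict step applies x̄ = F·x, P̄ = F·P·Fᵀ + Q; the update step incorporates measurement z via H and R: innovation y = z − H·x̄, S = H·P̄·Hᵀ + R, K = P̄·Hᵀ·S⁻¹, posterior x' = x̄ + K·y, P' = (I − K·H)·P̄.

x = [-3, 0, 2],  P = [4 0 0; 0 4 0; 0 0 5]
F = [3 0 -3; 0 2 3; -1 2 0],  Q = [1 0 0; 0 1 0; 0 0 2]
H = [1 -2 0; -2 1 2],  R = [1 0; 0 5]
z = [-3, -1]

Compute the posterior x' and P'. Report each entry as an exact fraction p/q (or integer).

x' = [-179015/59352, -1175/19784, -23507/7419]
P' = [948905/59352 157897/19784 84104/7419; 157897/19784 83699/19784 13720/2473; 84104/7419 13720/2473 68674/7419]

x̄ = F·x = [-15, 6, 3]
P̄ = F·P·Fᵀ + Q = [82 -45 -12; -45 62 16; -12 16 22]
y = z − H·x̄ = [24, -43]
S = H·P̄·Hᵀ + R = [511 -601; -601 823]
K = P̄·Hᵀ·S⁻¹ = [1523/59352 -15691/59352; -9501/19784 -2515/19784; 1784/7419 2060/7419]
x' = x̄ + K·y = [-179015/59352, -1175/19784, -23507/7419]
P' = (I − K·H)·P̄ = [948905/59352 157897/19784 84104/7419; 157897/19784 83699/19784 13720/2473; 84104/7419 13720/2473 68674/7419]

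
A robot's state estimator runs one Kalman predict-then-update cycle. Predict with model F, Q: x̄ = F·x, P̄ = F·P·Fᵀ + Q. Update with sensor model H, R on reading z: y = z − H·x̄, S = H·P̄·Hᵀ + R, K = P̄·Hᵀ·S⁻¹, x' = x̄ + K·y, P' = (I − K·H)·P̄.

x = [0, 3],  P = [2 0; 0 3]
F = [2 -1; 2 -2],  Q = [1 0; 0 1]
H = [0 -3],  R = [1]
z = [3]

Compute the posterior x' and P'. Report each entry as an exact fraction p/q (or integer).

x' = [6/19, -39/38]
P' = [258/95 7/95; 7/95 21/190]

x̄ = F·x = [-3, -6]
P̄ = F·P·Fᵀ + Q = [12 14; 14 21]
y = z − H·x̄ = [-15]
S = H·P̄·Hᵀ + R = [190]
K = P̄·Hᵀ·S⁻¹ = [-21/95; -63/190]
x' = x̄ + K·y = [6/19, -39/38]
P' = (I − K·H)·P̄ = [258/95 7/95; 7/95 21/190]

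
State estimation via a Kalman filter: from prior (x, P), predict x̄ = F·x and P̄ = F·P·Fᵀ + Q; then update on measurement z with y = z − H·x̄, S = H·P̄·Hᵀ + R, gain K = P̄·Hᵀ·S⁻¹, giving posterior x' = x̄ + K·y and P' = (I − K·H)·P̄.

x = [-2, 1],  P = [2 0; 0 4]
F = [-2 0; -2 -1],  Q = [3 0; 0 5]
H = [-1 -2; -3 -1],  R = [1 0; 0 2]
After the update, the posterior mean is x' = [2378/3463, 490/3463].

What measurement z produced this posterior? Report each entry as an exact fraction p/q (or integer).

z = [-1, -2]

x̄ = F·x = [4, 3]
P̄ = F·P·Fᵀ + Q = [11 8; 8 17]
S = H·P̄·Hᵀ + R = [112 123; 123 166]
K = P̄·Hᵀ·S⁻¹ = [561/3463 -1271/3463; -1929/3463 574/3463]
x' − x̄ = [-11474/3463, -9899/3463] = K·y
y = (KᵀK)⁻¹·Kᵀ·(x' − x̄) = [9, 13]
z = y + H·x̄ = [9, 13] + [-10, -15] = [-1, -2]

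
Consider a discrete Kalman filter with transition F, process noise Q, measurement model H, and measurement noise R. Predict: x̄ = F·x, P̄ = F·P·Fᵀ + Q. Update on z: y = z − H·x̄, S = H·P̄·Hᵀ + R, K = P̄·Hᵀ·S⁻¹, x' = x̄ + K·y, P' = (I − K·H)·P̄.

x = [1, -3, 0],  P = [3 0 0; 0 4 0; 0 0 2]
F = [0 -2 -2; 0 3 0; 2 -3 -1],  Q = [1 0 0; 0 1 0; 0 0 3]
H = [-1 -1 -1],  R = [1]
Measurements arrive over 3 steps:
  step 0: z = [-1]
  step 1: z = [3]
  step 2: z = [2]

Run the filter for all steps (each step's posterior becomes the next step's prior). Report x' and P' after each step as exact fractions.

step 0: x̄ = F·x = [6, -9, 11]
step 0: P̄ = F·P·Fᵀ + Q = [25 -24 28; -24 37 -36; 28 -36 53]
step 0: y = z − H·x̄ = [7]
step 0: S = H·P̄·Hᵀ + R = [52]
step 0: K = P̄·Hᵀ·S⁻¹ = [-29/52; 23/52; -45/52]
step 0: x' = x̄ + K·y = [109/52, -307/52, 257/52]
step 0: P' = (I − K·H)·P̄ = [459/52 -581/52 151/52; -581/52 1395/52 -837/52; 151/52 -837/52 731/52]
step 1: x̄ = F·x = [25/13, -921/52, 441/26]
step 1: P̄ = F·P·Fᵀ + Q = [465/13 -837/13 1214/13; -837/13 12607/52 -6765/26; 1214/13 -6765/26 4156/13]
step 1: y = z − H·x̄ = [217/52]
step 1: S = H·P̄·Hᵀ + R = [7099/52]
step 1: K = P̄·Hᵀ·S⁻¹ = [-3368/7099; 4271/7099; -7950/7099]
step 1: x' = x̄ + K·y = [-13/229, -3481/229, 2814/229]
step 1: P' = (I − K·H)·P̄ = [35783/7099 -180437/7099 148022/7099; -180437/7099 1370301/7099 -1194135/7099; 148022/7099 -1194135/7099 1054063/7099]
step 2: x̄ = F·x = [1334/229, -10443/229, 7603/229]
step 2: P̄ = F·P·Fᵀ + Q = [151475/7099 -1056996/7099 906512/7099; -1056996/7099 12339808/7099 -9832926/7099; 906512/7099 -9832926/7099 7959547/7099]
step 2: y = z − H·x̄ = [-1048/229]
step 2: S = H·P̄·Hᵀ + R = [491109/7099]
step 2: K = P̄·Hᵀ·S⁻¹ = [-991/491109; -1449886/491109; 322289/163703]
step 2: x' = x̄ + K·y = [2865406/491109, -15760571/491109, 3960153/163703]
step 2: P' = (I − K·H)·P̄ = [10478906/491109 -73325410/491109 20949165/163703; -73325410/491109 557546324/491109 -160923676/163703; 20949165/163703 -160923676/163703 139652222/163703]

step 0: x' = [109/52, -307/52, 257/52], P' = [459/52 -581/52 151/52; -581/52 1395/52 -837/52; 151/52 -837/52 731/52]
step 1: x' = [-13/229, -3481/229, 2814/229], P' = [35783/7099 -180437/7099 148022/7099; -180437/7099 1370301/7099 -1194135/7099; 148022/7099 -1194135/7099 1054063/7099]
step 2: x' = [2865406/491109, -15760571/491109, 3960153/163703], P' = [10478906/491109 -73325410/491109 20949165/163703; -73325410/491109 557546324/491109 -160923676/163703; 20949165/163703 -160923676/163703 139652222/163703]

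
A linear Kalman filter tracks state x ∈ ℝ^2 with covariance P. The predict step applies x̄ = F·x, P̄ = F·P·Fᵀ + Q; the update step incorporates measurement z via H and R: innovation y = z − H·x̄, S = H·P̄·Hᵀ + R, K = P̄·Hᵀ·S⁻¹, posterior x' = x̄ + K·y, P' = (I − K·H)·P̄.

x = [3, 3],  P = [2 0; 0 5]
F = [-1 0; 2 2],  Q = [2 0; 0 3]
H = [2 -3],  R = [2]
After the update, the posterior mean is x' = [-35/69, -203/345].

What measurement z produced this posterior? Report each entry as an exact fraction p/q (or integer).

x̄ = F·x = [-3, 12]
P̄ = F·P·Fᵀ + Q = [4 -4; -4 31]
S = H·P̄·Hᵀ + R = [345]
K = P̄·Hᵀ·S⁻¹ = [4/69; -101/345]
x' − x̄ = [172/69, -4343/345] = K·y
y = (KᵀK)⁻¹·Kᵀ·(x' − x̄) = [43]
z = y + H·x̄ = [43] + [-42] = [1]

z = [1]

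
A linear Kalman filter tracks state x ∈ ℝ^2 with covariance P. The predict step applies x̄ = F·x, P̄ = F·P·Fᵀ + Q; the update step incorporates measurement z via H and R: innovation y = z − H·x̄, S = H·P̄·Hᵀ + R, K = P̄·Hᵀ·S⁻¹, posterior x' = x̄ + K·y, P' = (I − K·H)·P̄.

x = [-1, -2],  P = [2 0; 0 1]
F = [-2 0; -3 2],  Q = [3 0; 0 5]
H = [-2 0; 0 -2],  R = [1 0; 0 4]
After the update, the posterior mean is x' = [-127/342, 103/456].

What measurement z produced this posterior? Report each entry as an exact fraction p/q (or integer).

z = [1, -1]

x̄ = F·x = [2, -1]
P̄ = F·P·Fᵀ + Q = [11 12; 12 27]
S = H·P̄·Hᵀ + R = [45 48; 48 112]
K = P̄·Hᵀ·S⁻¹ = [-82/171 -1/114; -2/57 -71/152]
x' − x̄ = [-811/342, 559/456] = K·y
y = (KᵀK)⁻¹·Kᵀ·(x' − x̄) = [5, -3]
z = y + H·x̄ = [5, -3] + [-4, 2] = [1, -1]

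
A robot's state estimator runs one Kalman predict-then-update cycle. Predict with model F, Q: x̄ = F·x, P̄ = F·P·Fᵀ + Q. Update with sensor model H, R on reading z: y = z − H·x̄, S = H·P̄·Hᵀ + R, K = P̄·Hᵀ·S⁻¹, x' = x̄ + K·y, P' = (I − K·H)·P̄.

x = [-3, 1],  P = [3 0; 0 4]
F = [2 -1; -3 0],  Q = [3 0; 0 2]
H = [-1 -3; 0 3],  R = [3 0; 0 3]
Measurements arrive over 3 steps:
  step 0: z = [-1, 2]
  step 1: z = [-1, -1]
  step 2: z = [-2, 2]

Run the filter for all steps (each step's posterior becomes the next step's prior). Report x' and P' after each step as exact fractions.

step 0: x' = [-1718/1117, 892/1117], P' = [4143/1117 -735/1117; -735/1117 314/1117]
step 1: x' = [481367/1068560, -89089/1068560], P' = [3027723/1068560 -574221/1068560; -574221/1068560 282907/1068560]
step 2: x' = [-74520287/398331464, 33858469/49791433], P' = [2249302719/796662928 -26600163/49791433; -26600163/49791433 13133651/49791433]

step 0: x̄ = F·x = [-7, 9]
step 0: P̄ = F·P·Fᵀ + Q = [19 -18; -18 29]
step 0: y = z − H·x̄ = [19, -25]
step 0: S = H·P̄·Hᵀ + R = [175 -207; -207 264]
step 0: K = P̄·Hᵀ·S⁻¹ = [-646/1117 -735/1117; -69/1117 314/1117]
step 0: x' = x̄ + K·y = [-1718/1117, 892/1117]
step 0: P' = (I − K·H)·P̄ = [4143/1117 -735/1117; -735/1117 314/1117]
step 1: x̄ = F·x = [-4328/1117, 5154/1117]
step 1: P̄ = F·P·Fᵀ + Q = [23177/1117 -27063/1117; -27063/1117 39521/1117]
step 1: y = z − H·x̄ = [10017/1117, -16579/1117]
step 1: S = H·P̄·Hᵀ + R = [219839/1117 -274500/1117; -274500/1117 359040/1117]
step 1: K = P̄·Hᵀ·S⁻¹ = [-21751/53428 -574221/1068560; -4575/53428 282907/1068560]
step 1: x' = x̄ + K·y = [481367/1068560, -89089/1068560]
step 1: P' = (I − K·H)·P̄ = [3027723/1068560 -574221/1068560; -574221/1068560 282907/1068560]
step 2: x̄ = F·x = [1051823/1068560, -1444101/1068560]
step 2: P̄ = F·P·Fᵀ + Q = [17896363/1068560 -19889001/1068560; -19889001/1068560 29386627/1068560]
step 2: y = z − H·x̄ = [-67720/13357, 6469423/1068560]
step 2: S = H·P̄·Hᵀ + R = [2078096/13357 -2560158/13357; -2560158/13357 267685323/1068560]
step 2: K = P̄·Hᵀ·S⁻¹ = [-324164965/796662928 -26600163/49791433; -4266930/49791433 13133651/49791433]
step 2: x' = x̄ + K·y = [-74520287/398331464, 33858469/49791433]
step 2: P' = (I − K·H)·P̄ = [2249302719/796662928 -26600163/49791433; -26600163/49791433 13133651/49791433]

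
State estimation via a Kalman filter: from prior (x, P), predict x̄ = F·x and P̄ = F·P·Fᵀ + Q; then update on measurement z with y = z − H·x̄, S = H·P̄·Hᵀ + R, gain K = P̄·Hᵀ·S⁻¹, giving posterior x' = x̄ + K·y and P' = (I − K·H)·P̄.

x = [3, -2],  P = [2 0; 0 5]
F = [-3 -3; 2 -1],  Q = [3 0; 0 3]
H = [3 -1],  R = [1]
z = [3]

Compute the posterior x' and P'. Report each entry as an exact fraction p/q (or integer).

x̄ = F·x = [-3, 8]
P̄ = F·P·Fᵀ + Q = [66 3; 3 16]
y = z − H·x̄ = [20]
S = H·P̄·Hᵀ + R = [593]
K = P̄·Hᵀ·S⁻¹ = [195/593; -7/593]
x' = x̄ + K·y = [2121/593, 4604/593]
P' = (I − K·H)·P̄ = [1113/593 3144/593; 3144/593 9439/593]

x' = [2121/593, 4604/593]
P' = [1113/593 3144/593; 3144/593 9439/593]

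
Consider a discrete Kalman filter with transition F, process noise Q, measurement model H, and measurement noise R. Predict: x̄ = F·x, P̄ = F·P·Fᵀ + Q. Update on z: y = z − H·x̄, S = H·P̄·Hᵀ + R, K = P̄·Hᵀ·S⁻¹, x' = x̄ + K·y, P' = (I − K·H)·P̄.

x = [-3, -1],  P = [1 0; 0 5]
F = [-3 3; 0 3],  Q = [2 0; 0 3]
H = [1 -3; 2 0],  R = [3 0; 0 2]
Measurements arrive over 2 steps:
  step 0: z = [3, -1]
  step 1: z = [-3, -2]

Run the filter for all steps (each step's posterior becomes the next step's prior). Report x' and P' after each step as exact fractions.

step 0: x̄ = F·x = [6, -3]
step 0: P̄ = F·P·Fᵀ + Q = [56 45; 45 48]
step 0: y = z − H·x̄ = [-12, -13]
step 0: S = H·P̄·Hᵀ + R = [221 -158; -158 226]
step 0: K = P̄·Hᵀ·S⁻¹ = [-79/12491 6135/12491; -4077/12491 2124/12491]
step 0: x' = x̄ + K·y = [-3861/12491, -16161/12491]
step 0: P' = (I − K·H)·P̄ = [6135/12491 2124/12491; 2124/12491 4785/12491]
step 1: x̄ = F·x = [-36900/12491, -48483/12491]
step 1: P̄ = F·P·Fᵀ + Q = [85030/12491 23949/12491; 23949/12491 80538/12491]
step 1: y = z − H·x̄ = [-146022/12491, 48818/12491]
step 1: S = H·P̄·Hᵀ + R = [703651/12491 26366/12491; 26366/12491 365102/12491]
step 1: K = P̄·Hᵀ·S⁻¹ = [13183/10255753 4776051/10255753; -3231639/10255753 1578834/10255753]
step 1: x' = x̄ + K·y = [-11784888/10255753, 4141881/10255753]
step 1: P' = (I − K·H)·P̄ = [4776051/10255753 1578834/10255753; 1578834/10255753 3757917/10255753]

step 0: x' = [-3861/12491, -16161/12491], P' = [6135/12491 2124/12491; 2124/12491 4785/12491]
step 1: x' = [-11784888/10255753, 4141881/10255753], P' = [4776051/10255753 1578834/10255753; 1578834/10255753 3757917/10255753]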